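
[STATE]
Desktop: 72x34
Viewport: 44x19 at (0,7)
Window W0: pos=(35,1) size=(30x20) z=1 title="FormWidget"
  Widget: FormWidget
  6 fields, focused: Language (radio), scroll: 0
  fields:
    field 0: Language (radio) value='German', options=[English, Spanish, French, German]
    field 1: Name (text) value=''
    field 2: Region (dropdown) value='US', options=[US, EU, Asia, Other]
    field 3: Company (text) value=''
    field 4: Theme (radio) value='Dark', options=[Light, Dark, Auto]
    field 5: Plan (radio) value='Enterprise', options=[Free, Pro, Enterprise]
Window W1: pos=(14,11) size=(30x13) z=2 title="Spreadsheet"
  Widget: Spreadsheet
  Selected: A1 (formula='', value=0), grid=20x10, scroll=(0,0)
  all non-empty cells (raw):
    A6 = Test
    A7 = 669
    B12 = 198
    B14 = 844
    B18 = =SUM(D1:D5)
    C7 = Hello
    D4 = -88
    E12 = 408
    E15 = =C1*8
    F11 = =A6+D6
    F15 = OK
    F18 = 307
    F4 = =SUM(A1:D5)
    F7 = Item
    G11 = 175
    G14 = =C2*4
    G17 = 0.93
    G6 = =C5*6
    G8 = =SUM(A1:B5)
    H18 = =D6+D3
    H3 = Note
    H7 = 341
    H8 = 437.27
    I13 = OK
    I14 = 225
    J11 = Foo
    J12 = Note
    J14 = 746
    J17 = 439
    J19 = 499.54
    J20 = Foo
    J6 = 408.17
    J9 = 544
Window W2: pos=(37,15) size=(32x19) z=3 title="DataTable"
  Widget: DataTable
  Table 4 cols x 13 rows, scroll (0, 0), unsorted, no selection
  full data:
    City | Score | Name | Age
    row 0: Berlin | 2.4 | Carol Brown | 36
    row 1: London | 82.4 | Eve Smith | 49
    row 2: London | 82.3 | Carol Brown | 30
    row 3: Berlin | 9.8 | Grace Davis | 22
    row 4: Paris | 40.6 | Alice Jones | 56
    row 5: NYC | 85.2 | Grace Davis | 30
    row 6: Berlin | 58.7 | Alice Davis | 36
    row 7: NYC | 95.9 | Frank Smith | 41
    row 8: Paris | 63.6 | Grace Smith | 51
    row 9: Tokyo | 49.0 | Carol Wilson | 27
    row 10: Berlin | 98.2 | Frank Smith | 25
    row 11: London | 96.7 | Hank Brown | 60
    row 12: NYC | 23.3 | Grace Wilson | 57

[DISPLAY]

                                   ┃  Compan
                                   ┃  Theme:
                                   ┃  Plan: 
                                   ┃        
              ┏━━━━━━━━━━━━━━━━━━━━━━━━━━━━┓
              ┃ Spreadsheet                ┃
              ┠────────────────────────────┨
              ┃A1:                         ┃
              ┃       A       B      ┏━━━━━━
              ┃----------------------┃ DataT
              ┃  1      [0]       0  ┠──────
              ┃  2        0       0  ┃City  
              ┃  3        0       0  ┃──────
              ┃  4        0       0  ┃Berlin
              ┃  5        0       0  ┃London
              ┃  6 Test           0  ┃London
              ┗━━━━━━━━━━━━━━━━━━━━━━┃Berlin
                                     ┃Paris 
                                     ┃NYC   


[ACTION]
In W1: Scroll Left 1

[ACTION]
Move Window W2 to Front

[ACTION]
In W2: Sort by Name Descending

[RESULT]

                                   ┃  Compan
                                   ┃  Theme:
                                   ┃  Plan: 
                                   ┃        
              ┏━━━━━━━━━━━━━━━━━━━━━━━━━━━━┓
              ┃ Spreadsheet                ┃
              ┠────────────────────────────┨
              ┃A1:                         ┃
              ┃       A       B      ┏━━━━━━
              ┃----------------------┃ DataT
              ┃  1      [0]       0  ┠──────
              ┃  2        0       0  ┃City  
              ┃  3        0       0  ┃──────
              ┃  4        0       0  ┃London
              ┃  5        0       0  ┃NYC   
              ┃  6 Test           0  ┃Paris 
              ┗━━━━━━━━━━━━━━━━━━━━━━┃Berlin
                                     ┃NYC   
                                     ┃NYC   


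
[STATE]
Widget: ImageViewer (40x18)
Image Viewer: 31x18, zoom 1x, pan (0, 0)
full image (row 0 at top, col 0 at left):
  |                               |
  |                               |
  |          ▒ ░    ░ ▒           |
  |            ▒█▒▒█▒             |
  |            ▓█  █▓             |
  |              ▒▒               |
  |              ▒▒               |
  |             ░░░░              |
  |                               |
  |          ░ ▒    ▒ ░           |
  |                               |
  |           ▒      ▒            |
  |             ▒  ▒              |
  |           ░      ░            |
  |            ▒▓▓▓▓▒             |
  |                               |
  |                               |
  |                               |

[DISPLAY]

                                        
                                        
          ▒ ░    ░ ▒                    
            ▒█▒▒█▒                      
            ▓█  █▓                      
              ▒▒                        
              ▒▒                        
             ░░░░                       
                                        
          ░ ▒    ▒ ░                    
                                        
           ▒      ▒                     
             ▒  ▒                       
           ░      ░                     
            ▒▓▓▓▓▒                      
                                        
                                        
                                        


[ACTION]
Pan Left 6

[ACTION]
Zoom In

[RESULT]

                                        
                                        
                                        
                                        
                    ▒▒  ░░        ░░  ▒▒
                    ▒▒  ░░        ░░  ▒▒
                        ▒▒██▒▒▒▒██▒▒    
                        ▒▒██▒▒▒▒██▒▒    
                        ▓▓██    ██▓▓    
                        ▓▓██    ██▓▓    
                            ▒▒▒▒        
                            ▒▒▒▒        
                            ▒▒▒▒        
                            ▒▒▒▒        
                          ░░░░░░░░      
                          ░░░░░░░░      
                                        
                                        


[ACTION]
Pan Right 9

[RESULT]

                                        
                                        
                                        
                                        
           ▒▒  ░░        ░░  ▒▒         
           ▒▒  ░░        ░░  ▒▒         
               ▒▒██▒▒▒▒██▒▒             
               ▒▒██▒▒▒▒██▒▒             
               ▓▓██    ██▓▓             
               ▓▓██    ██▓▓             
                   ▒▒▒▒                 
                   ▒▒▒▒                 
                   ▒▒▒▒                 
                   ▒▒▒▒                 
                 ░░░░░░░░               
                 ░░░░░░░░               
                                        
                                        


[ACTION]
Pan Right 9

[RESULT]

                                        
                                        
                                        
                                        
  ▒▒  ░░        ░░  ▒▒                  
  ▒▒  ░░        ░░  ▒▒                  
      ▒▒██▒▒▒▒██▒▒                      
      ▒▒██▒▒▒▒██▒▒                      
      ▓▓██    ██▓▓                      
      ▓▓██    ██▓▓                      
          ▒▒▒▒                          
          ▒▒▒▒                          
          ▒▒▒▒                          
          ▒▒▒▒                          
        ░░░░░░░░                        
        ░░░░░░░░                        
                                        
                                        


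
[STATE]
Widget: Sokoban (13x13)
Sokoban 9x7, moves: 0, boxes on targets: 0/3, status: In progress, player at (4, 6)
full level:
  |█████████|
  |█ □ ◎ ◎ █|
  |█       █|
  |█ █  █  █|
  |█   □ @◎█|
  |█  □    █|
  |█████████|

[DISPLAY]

█████████    
█ □ ◎ ◎ █    
█       █    
█ █  █  █    
█   □ @◎█    
█  □    █    
█████████    
Moves: 0  0/3
             
             
             
             
             


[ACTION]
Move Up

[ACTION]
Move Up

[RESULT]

█████████    
█ □ ◎ ◎ █    
█     @ █    
█ █  █  █    
█   □  ◎█    
█  □    █    
█████████    
Moves: 2  0/3
             
             
             
             
             


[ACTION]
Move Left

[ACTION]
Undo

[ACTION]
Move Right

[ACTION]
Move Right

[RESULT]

█████████    
█ □ ◎ ◎ █    
█      @█    
█ █  █  █    
█   □  ◎█    
█  □    █    
█████████    
Moves: 3  0/3
             
             
             
             
             


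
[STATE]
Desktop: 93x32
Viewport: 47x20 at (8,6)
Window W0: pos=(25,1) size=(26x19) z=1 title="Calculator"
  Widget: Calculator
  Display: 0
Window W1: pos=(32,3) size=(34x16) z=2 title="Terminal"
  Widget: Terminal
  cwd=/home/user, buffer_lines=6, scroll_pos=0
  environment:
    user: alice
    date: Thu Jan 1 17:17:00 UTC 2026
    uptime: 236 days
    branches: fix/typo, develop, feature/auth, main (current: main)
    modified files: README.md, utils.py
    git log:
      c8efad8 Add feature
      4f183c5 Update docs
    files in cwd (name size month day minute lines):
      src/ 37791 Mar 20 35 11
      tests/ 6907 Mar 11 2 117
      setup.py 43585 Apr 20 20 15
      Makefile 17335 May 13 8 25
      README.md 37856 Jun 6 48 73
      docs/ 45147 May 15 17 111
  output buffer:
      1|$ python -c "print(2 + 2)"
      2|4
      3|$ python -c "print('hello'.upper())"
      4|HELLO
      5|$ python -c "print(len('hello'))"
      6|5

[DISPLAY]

                 ┃│ 7 │ ┃$ python -c "print(2 +
                 ┃├───┼─┃4                     
                 ┃│ 4 │ ┃$ python -c "print('he
                 ┃├───┼─┃HELLO                 
                 ┃│ 1 │ ┃$ python -c "print(len
                 ┃├───┼─┃5                     
                 ┃│ 0 │ ┃$ █                   
                 ┃├───┼─┃                      
                 ┃│ C │ ┃                      
                 ┃└───┴─┃                      
                 ┃      ┃                      
                 ┃      ┃                      
                 ┃      ┗━━━━━━━━━━━━━━━━━━━━━━
                 ┗━━━━━━━━━━━━━━━━━━━━━━━━┛    
                                               
                                               
                                               
                                               
                                               
                                               


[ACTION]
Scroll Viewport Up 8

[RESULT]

                                               
                 ┏━━━━━━━━━━━━━━━━━━━━━━━━┓    
                 ┃ Calculator             ┃    
                 ┠──────┏━━━━━━━━━━━━━━━━━━━━━━
                 ┃      ┃ Terminal             
                 ┃┌───┬─┠──────────────────────
                 ┃│ 7 │ ┃$ python -c "print(2 +
                 ┃├───┼─┃4                     
                 ┃│ 4 │ ┃$ python -c "print('he
                 ┃├───┼─┃HELLO                 
                 ┃│ 1 │ ┃$ python -c "print(len
                 ┃├───┼─┃5                     
                 ┃│ 0 │ ┃$ █                   
                 ┃├───┼─┃                      
                 ┃│ C │ ┃                      
                 ┃└───┴─┃                      
                 ┃      ┃                      
                 ┃      ┃                      
                 ┃      ┗━━━━━━━━━━━━━━━━━━━━━━
                 ┗━━━━━━━━━━━━━━━━━━━━━━━━┛    


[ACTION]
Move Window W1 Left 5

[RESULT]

                                               
                 ┏━━━━━━━━━━━━━━━━━━━━━━━━┓    
                 ┃ Calculator             ┃    
                 ┠─┏━━━━━━━━━━━━━━━━━━━━━━━━━━━
                 ┃ ┃ Terminal                  
                 ┃┌┠───────────────────────────
                 ┃│┃$ python -c "print(2 + 2)" 
                 ┃├┃4                          
                 ┃│┃$ python -c "print('hello'.
                 ┃├┃HELLO                      
                 ┃│┃$ python -c "print(len('hel
                 ┃├┃5                          
                 ┃│┃$ █                        
                 ┃├┃                           
                 ┃│┃                           
                 ┃└┃                           
                 ┃ ┃                           
                 ┃ ┃                           
                 ┃ ┗━━━━━━━━━━━━━━━━━━━━━━━━━━━
                 ┗━━━━━━━━━━━━━━━━━━━━━━━━┛    


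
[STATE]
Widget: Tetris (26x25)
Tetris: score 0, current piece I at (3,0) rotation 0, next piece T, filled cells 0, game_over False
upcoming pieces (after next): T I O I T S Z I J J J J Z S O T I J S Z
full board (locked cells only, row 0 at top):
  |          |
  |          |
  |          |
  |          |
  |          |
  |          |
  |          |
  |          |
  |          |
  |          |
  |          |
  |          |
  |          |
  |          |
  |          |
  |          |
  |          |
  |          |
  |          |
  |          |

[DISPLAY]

   ████   │Next:          
          │ ▒             
          │▒▒▒            
          │               
          │               
          │               
          │Score:         
          │0              
          │               
          │               
          │               
          │               
          │               
          │               
          │               
          │               
          │               
          │               
          │               
          │               
          │               
          │               
          │               
          │               
          │               


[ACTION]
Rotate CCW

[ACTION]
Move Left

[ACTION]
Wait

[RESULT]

          │Next:          
  █       │ ▒             
  █       │▒▒▒            
  █       │               
  █       │               
          │               
          │Score:         
          │0              
          │               
          │               
          │               
          │               
          │               
          │               
          │               
          │               
          │               
          │               
          │               
          │               
          │               
          │               
          │               
          │               
          │               


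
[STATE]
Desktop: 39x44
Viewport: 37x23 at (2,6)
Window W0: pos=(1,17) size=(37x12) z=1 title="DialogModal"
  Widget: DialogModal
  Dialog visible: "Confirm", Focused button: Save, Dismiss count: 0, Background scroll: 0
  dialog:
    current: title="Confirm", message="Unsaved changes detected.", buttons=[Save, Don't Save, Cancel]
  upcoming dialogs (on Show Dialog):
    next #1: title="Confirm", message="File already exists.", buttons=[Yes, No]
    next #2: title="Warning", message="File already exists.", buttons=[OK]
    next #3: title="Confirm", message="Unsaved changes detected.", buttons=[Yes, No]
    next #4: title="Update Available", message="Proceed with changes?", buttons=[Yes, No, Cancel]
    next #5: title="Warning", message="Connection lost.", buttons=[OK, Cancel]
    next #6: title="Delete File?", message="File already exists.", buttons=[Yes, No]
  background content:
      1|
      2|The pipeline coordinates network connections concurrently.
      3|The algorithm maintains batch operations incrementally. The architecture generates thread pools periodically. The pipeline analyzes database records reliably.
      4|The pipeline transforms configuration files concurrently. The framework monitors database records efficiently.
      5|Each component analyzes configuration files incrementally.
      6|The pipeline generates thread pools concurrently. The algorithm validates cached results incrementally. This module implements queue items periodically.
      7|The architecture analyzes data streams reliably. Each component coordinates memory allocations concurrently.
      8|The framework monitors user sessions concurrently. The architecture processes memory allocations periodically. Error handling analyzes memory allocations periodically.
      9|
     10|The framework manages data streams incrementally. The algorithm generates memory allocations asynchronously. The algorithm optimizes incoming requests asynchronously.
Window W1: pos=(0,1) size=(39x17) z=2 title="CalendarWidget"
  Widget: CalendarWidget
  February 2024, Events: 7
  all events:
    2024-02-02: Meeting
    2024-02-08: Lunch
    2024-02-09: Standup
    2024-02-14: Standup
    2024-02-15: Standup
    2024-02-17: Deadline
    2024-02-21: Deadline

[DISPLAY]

         1  2*  3  4                ┃
5  6  7  8*  9* 10 11               ┃
2 13 14* 15* 16 17* 18              ┃
9 20 21* 22 23 24 25                ┃
6 27 28 29                          ┃
                                    ┃
                                    ┃
                                    ┃
                                    ┃
                                    ┃
                                    ┃
━━━━━━━━━━━━━━━━━━━━━━━━━━━━━━━━━━━━┛
 DialogModal                       ┃ 
───────────────────────────────────┨ 
                                   ┃ 
Th┌─────────────────────────────┐co┃ 
Th│           Confirm           │ra┃ 
Th│  Unsaved changes detected.  │ti┃ 
Ea│ [Save]  Don't Save   Cancel │ti┃ 
Th└─────────────────────────────┘ls┃ 
The architecture analyzes data stre┃ 
The framework monitors user session┃ 
━━━━━━━━━━━━━━━━━━━━━━━━━━━━━━━━━━━┛ 


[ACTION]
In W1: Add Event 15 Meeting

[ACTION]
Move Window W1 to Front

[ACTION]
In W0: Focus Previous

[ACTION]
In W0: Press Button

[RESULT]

         1  2*  3  4                ┃
5  6  7  8*  9* 10 11               ┃
2 13 14* 15* 16 17* 18              ┃
9 20 21* 22 23 24 25                ┃
6 27 28 29                          ┃
                                    ┃
                                    ┃
                                    ┃
                                    ┃
                                    ┃
                                    ┃
━━━━━━━━━━━━━━━━━━━━━━━━━━━━━━━━━━━━┛
 DialogModal                       ┃ 
───────────────────────────────────┨ 
                                   ┃ 
The pipeline coordinates network co┃ 
The algorithm maintains batch opera┃ 
The pipeline transforms configurati┃ 
Each component analyzes configurati┃ 
The pipeline generates thread pools┃ 
The architecture analyzes data stre┃ 
The framework monitors user session┃ 
━━━━━━━━━━━━━━━━━━━━━━━━━━━━━━━━━━━┛ 


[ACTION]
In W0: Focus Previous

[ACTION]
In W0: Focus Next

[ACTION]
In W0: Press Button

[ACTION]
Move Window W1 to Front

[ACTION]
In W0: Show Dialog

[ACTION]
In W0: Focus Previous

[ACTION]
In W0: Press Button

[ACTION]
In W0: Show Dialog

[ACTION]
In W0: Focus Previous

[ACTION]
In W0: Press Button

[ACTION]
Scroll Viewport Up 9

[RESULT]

                                     
━━━━━━━━━━━━━━━━━━━━━━━━━━━━━━━━━━━━┓
CalendarWidget                      ┃
────────────────────────────────────┨
           February 2024            ┃
o Tu We Th Fr Sa Su                 ┃
         1  2*  3  4                ┃
5  6  7  8*  9* 10 11               ┃
2 13 14* 15* 16 17* 18              ┃
9 20 21* 22 23 24 25                ┃
6 27 28 29                          ┃
                                    ┃
                                    ┃
                                    ┃
                                    ┃
                                    ┃
                                    ┃
━━━━━━━━━━━━━━━━━━━━━━━━━━━━━━━━━━━━┛
 DialogModal                       ┃ 
───────────────────────────────────┨ 
                                   ┃ 
The pipeline coordinates network co┃ 
The algorithm maintains batch opera┃ 


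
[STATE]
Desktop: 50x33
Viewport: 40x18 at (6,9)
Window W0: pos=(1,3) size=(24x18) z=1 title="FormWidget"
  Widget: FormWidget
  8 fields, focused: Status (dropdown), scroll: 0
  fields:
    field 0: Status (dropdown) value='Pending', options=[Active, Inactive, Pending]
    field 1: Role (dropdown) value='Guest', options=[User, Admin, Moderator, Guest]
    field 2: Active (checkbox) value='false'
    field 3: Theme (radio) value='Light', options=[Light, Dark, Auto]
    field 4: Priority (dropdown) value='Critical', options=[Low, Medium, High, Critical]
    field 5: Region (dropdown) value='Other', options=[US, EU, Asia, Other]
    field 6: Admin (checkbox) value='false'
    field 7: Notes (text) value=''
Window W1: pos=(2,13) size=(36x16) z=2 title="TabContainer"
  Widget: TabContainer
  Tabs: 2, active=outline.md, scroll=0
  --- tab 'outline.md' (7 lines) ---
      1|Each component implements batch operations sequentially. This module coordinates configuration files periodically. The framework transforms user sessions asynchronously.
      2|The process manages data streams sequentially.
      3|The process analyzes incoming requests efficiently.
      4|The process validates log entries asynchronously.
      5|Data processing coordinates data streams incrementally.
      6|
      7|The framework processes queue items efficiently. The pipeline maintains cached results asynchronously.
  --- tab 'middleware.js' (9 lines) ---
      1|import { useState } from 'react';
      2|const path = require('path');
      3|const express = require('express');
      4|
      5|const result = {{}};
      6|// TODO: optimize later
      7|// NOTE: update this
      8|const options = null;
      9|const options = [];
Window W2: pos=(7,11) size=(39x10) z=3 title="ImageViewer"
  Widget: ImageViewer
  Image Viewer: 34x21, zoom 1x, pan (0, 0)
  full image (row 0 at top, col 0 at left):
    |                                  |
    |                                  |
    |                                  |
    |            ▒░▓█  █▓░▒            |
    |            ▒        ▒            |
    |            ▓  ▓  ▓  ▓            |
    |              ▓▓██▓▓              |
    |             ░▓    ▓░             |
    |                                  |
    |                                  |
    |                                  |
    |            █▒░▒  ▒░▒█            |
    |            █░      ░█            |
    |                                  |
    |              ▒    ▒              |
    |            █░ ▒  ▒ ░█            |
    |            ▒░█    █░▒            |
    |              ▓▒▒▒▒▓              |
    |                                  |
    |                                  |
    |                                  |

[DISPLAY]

eme:      (●) Ligh┃                     
iority:   [Criti▼]┃                     
g┏━━━━━━━━━━━━━━━━━━━━━━━━━━━━━━━━━━━━━┓
m┃ ImageViewer                         ┃
━┠─────────────────────────────────────┨
b┃                                     ┃
─┃                                     ┃
t┃                                     ┃
─┃            ▒░▓█  █▓░▒               ┃
h┃            ▒        ▒               ┃
 ┃            ▓  ▓  ▓  ▓               ┃
 ┗━━━━━━━━━━━━━━━━━━━━━━━━━━━━━━━━━━━━━┛
 process validates log entries ┃        
a processing coordinates data s┃        
                               ┃        
 framework processes queue item┃        
                               ┃        
                               ┃        


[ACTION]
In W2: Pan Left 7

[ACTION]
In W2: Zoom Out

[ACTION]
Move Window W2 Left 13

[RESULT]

eme:      (●) Ligh┃                     
iority:   [Criti▼]┃                     
━━━━━━━━━━━━━━━━━━━━━━━━━━━━━━━━┓       
eViewer                         ┃       
────────────────────────────────┨       
                                ┃       
                                ┃       
                                ┃       
       ▒░▓█  █▓░▒               ┃       
       ▒        ▒               ┃       
       ▓  ▓  ▓  ▓               ┃       
━━━━━━━━━━━━━━━━━━━━━━━━━━━━━━━━┛       
 process validates log entries ┃        
a processing coordinates data s┃        
                               ┃        
 framework processes queue item┃        
                               ┃        
                               ┃        


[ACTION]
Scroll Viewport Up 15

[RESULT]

                                        
                                        
                                        
━━━━━━━━━━━━━━━━━━┓                     
mWidget           ┃                     
──────────────────┨                     
atus:     [Pendi▼]┃                     
le:       [Guest▼]┃                     
tive:     [ ]     ┃                     
eme:      (●) Ligh┃                     
iority:   [Criti▼]┃                     
━━━━━━━━━━━━━━━━━━━━━━━━━━━━━━━━┓       
eViewer                         ┃       
────────────────────────────────┨       
                                ┃       
                                ┃       
                                ┃       
       ▒░▓█  █▓░▒               ┃       


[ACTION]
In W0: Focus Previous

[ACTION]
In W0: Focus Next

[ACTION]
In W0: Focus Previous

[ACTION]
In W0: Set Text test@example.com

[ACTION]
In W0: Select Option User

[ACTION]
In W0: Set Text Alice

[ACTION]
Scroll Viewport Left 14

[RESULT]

                                        
                                        
                                        
 ┏━━━━━━━━━━━━━━━━━━━━━━┓               
 ┃ FormWidget           ┃               
 ┠──────────────────────┨               
 ┃  Status:     [Pendi▼]┃               
 ┃  Role:       [Guest▼]┃               
 ┃  Active:     [ ]     ┃               
 ┃  Theme:      (●) Ligh┃               
 ┃  Priority:   [Criti▼]┃               
┏━━━━━━━━━━━━━━━━━━━━━━━━━━━━━━━━━━━━━┓ 
┃ ImageViewer                         ┃ 
┠─────────────────────────────────────┨ 
┃                                     ┃ 
┃                                     ┃ 
┃                                     ┃ 
┃            ▒░▓█  █▓░▒               ┃ 


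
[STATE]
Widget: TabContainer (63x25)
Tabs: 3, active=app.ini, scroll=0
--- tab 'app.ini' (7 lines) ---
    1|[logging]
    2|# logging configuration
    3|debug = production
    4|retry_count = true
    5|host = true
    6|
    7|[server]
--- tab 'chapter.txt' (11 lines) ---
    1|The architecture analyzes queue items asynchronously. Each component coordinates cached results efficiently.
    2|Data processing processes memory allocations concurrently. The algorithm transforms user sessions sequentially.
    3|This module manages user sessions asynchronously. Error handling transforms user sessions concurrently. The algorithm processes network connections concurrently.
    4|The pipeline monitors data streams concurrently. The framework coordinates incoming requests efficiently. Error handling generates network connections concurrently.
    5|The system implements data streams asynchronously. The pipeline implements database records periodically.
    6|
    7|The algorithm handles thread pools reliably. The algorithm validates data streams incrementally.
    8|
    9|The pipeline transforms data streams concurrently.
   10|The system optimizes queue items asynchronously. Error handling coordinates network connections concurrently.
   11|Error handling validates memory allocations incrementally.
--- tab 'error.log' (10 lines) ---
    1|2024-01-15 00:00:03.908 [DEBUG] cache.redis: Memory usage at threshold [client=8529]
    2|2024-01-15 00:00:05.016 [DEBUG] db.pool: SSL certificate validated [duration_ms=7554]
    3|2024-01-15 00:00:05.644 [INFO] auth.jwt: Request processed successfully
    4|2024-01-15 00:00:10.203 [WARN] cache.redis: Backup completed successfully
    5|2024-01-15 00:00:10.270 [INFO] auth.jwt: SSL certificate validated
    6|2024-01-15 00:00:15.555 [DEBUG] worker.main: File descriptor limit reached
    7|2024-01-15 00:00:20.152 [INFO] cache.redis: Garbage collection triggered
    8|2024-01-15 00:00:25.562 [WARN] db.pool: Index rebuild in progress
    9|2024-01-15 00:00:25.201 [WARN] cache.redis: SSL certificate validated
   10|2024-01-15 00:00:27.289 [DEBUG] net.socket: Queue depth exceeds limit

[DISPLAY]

[app.ini]│ chapter.txt │ error.log                             
───────────────────────────────────────────────────────────────
[logging]                                                      
# logging configuration                                        
debug = production                                             
retry_count = true                                             
host = true                                                    
                                                               
[server]                                                       
                                                               
                                                               
                                                               
                                                               
                                                               
                                                               
                                                               
                                                               
                                                               
                                                               
                                                               
                                                               
                                                               
                                                               
                                                               
                                                               


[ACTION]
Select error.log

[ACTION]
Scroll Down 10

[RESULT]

 app.ini │ chapter.txt │[error.log]                            
───────────────────────────────────────────────────────────────
2024-01-15 00:00:27.289 [DEBUG] net.socket: Queue depth exceeds
                                                               
                                                               
                                                               
                                                               
                                                               
                                                               
                                                               
                                                               
                                                               
                                                               
                                                               
                                                               
                                                               
                                                               
                                                               
                                                               
                                                               
                                                               
                                                               
                                                               
                                                               
                                                               


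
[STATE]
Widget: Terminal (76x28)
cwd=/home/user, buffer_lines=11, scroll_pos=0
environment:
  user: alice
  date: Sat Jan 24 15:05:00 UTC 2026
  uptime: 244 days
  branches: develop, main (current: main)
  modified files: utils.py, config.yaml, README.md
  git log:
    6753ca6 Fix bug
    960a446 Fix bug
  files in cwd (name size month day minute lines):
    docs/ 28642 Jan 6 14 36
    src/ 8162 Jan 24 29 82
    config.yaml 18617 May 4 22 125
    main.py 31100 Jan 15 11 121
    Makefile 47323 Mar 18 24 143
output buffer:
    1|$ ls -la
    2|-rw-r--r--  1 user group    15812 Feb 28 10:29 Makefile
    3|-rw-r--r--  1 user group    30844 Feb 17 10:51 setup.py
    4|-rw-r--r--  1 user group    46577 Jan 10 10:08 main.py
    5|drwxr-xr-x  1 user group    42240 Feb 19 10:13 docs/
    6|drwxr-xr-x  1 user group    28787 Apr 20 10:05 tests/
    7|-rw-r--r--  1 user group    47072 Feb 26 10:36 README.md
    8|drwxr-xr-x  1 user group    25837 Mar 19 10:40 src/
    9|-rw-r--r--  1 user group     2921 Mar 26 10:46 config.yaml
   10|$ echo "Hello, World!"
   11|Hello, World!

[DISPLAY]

$ ls -la                                                                    
-rw-r--r--  1 user group    15812 Feb 28 10:29 Makefile                     
-rw-r--r--  1 user group    30844 Feb 17 10:51 setup.py                     
-rw-r--r--  1 user group    46577 Jan 10 10:08 main.py                      
drwxr-xr-x  1 user group    42240 Feb 19 10:13 docs/                        
drwxr-xr-x  1 user group    28787 Apr 20 10:05 tests/                       
-rw-r--r--  1 user group    47072 Feb 26 10:36 README.md                    
drwxr-xr-x  1 user group    25837 Mar 19 10:40 src/                         
-rw-r--r--  1 user group     2921 Mar 26 10:46 config.yaml                  
$ echo "Hello, World!"                                                      
Hello, World!                                                               
$ █                                                                         
                                                                            
                                                                            
                                                                            
                                                                            
                                                                            
                                                                            
                                                                            
                                                                            
                                                                            
                                                                            
                                                                            
                                                                            
                                                                            
                                                                            
                                                                            
                                                                            


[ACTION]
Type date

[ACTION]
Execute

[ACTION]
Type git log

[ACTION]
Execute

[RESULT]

$ ls -la                                                                    
-rw-r--r--  1 user group    15812 Feb 28 10:29 Makefile                     
-rw-r--r--  1 user group    30844 Feb 17 10:51 setup.py                     
-rw-r--r--  1 user group    46577 Jan 10 10:08 main.py                      
drwxr-xr-x  1 user group    42240 Feb 19 10:13 docs/                        
drwxr-xr-x  1 user group    28787 Apr 20 10:05 tests/                       
-rw-r--r--  1 user group    47072 Feb 26 10:36 README.md                    
drwxr-xr-x  1 user group    25837 Mar 19 10:40 src/                         
-rw-r--r--  1 user group     2921 Mar 26 10:46 config.yaml                  
$ echo "Hello, World!"                                                      
Hello, World!                                                               
$ date                                                                      
Sat Jan 24 15:05:00 UTC 2026                                                
$ git log                                                                   
6753ca6 Fix bug                                                             
960a446 Fix bug                                                             
$ █                                                                         
                                                                            
                                                                            
                                                                            
                                                                            
                                                                            
                                                                            
                                                                            
                                                                            
                                                                            
                                                                            
                                                                            
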